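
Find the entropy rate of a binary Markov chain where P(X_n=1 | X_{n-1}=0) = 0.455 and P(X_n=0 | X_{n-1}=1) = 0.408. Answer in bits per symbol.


Stationary distribution: pi_0 = p10/(p01+p10) = 0.4728, pi_1 = 0.5272. Entropy rate H' = pi_0*H(p01) + pi_1*H(p10) = 0.4728*0.9941 + 0.5272*0.9754 = 0.9843

0.9843 bits/symbol


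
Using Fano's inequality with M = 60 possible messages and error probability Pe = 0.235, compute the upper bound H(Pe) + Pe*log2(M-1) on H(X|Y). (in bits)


H(Pe) = -Pe*log2(Pe) - (1-Pe)*log2(1-Pe) = -0.235*log2(0.235) - 0.765*log2(0.765) = 0.490978 + 0.295648 = 0.7866. Pe*log2(M-1) = 0.235*log2(59) = 1.382421. Bound = H(Pe) + Pe*log2(M-1) = 0.490978 + 0.295648 + 1.382421 = 2.169

2.169 bits


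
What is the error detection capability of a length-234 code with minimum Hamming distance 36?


Detection capability = d_min - 1 = 36 - 1 = 35

35 errors


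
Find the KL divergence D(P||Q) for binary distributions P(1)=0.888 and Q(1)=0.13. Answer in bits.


KL = p*log2(p/q) + (1-p)*log2((1-p)/(1-q)) = 0.888*log2(0.888/0.13) + 0.112*log2(0.112/0.87) = 2.1303

2.1303 bits


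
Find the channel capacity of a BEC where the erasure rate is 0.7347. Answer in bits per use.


C = 1 - epsilon = 1 - 0.7347 = 0.2653

0.2653 bits


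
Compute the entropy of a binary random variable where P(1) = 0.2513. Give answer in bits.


H = -p*log2(p) - (1-p)*log2(1-p). -0.2513*log2(0.2513) = 0.500720; -0.7487*log2(0.7487) = 0.312612. H = 0.500720 + 0.312612 = 0.8133

0.8133 bits


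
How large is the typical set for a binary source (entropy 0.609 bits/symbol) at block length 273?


log2|A_typical| = nH = 273 * 0.609 = 166.257, so |A_typical| ~ 2^166.257 = 1.118e+50

1.118e+50


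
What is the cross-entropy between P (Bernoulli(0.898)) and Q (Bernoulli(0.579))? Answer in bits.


H(P,Q) = -p*log2(q) - (1-p)*log2(1-q). -0.898*log2(0.579) = 0.707952; -0.102*log2(0.421) = 0.127307. H(P,Q) = 0.707952 + 0.127307 = 0.8353

0.8353 bits


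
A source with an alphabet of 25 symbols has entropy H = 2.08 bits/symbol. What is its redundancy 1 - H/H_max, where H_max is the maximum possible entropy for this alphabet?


H_max = log2(K) = log2(25) = 4.6439 bits/symbol. Redundancy = 1 - H/H_max = 1 - 2.08/4.6439 = 1 - 0.4479 = 0.5521

0.5521


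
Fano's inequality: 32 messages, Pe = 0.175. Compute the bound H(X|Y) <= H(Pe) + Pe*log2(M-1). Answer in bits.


H(Pe) = -Pe*log2(Pe) - (1-Pe)*log2(1-Pe) = -0.175*log2(0.175) - 0.825*log2(0.825) = 0.440050 + 0.228966 = 0.669. Pe*log2(M-1) = 0.175*log2(31) = 0.866984. Bound = H(Pe) + Pe*log2(M-1) = 0.440050 + 0.228966 + 0.866984 = 1.536

1.536 bits


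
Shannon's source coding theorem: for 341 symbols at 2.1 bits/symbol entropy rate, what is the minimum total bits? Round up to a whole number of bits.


Minimum bits >= n * H = 341 * 2.1 = 716.1, rounded up to a whole number of bits = 717

717 bits


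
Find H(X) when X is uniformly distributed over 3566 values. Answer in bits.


H = log2(n) = log2(3566) = 11.8001

11.8001 bits


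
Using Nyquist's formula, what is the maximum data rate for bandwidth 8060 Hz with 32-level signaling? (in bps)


Rate = 2 * B * log2(M) = 2 * 8060 * 5.0 = 80600.0

80600.0 bps


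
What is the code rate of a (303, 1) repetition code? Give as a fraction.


Rate = k/n = 1/303

1/303


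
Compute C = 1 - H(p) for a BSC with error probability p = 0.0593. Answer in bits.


H(p) = -p*log2(p) - (1-p)*log2(1-p) = -0.0593*log2(0.0593) - 0.9407*log2(0.9407) = 0.241696 + 0.082964 = 0.3247. C = 1 - H(p) = 1 - 0.3247 = 0.6753

0.6753 bits


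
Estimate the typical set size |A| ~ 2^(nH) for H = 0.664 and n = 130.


log2|A_typical| = nH = 130 * 0.664 = 86.32, so |A_typical| ~ 2^86.32 = 9.658e+25

9.658e+25


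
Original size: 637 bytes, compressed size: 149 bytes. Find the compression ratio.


Ratio = original / compressed = 637 / 149 = 4.2752

4.2752


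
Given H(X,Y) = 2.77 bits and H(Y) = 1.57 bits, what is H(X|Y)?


H(X|Y) = H(X,Y) - H(Y) = 2.77 - 1.57 = 1.2

1.2 bits


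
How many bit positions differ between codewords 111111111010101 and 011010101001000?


Count differing positions: ^ . . ^ . ^ . ^ . . ^ ^ ^ . ^ = 8 differences

8


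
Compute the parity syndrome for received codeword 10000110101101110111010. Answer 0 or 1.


Syndrome = XOR of all bits = 1 XOR 0 XOR 0 XOR 0 XOR 0 XOR 1 XOR 1 XOR 0 XOR 1 XOR 0 XOR 1 XOR 1 XOR 0 XOR 1 XOR 1 XOR 1 XOR 0 XOR 1 XOR 1 XOR 1 XOR 0 XOR 1 XOR 0 = 1

1


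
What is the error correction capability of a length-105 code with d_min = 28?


Correction capability = floor((d-1)/2) = floor((28-1)/2) = 13

13 errors


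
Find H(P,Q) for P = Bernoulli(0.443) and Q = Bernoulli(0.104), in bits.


H(P,Q) = -p*log2(q) - (1-p)*log2(1-q). -0.443*log2(0.104) = 1.446548; -0.557*log2(0.896) = 0.088245. H(P,Q) = 1.446548 + 0.088245 = 1.5348

1.5348 bits


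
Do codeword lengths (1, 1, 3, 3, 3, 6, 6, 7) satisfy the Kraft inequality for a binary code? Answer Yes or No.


Kraft sum = sum(2^(-l_i)) = 1.4141, need <= 1. Result: violated (a binary prefix-free code with these lengths cannot exist)

No


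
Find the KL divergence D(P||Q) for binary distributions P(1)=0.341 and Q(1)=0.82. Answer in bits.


KL = p*log2(p/q) + (1-p)*log2((1-p)/(1-q)) = 0.341*log2(0.341/0.82) + 0.659*log2(0.659/0.18) = 0.8022

0.8022 bits


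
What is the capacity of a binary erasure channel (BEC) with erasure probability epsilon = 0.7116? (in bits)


C = 1 - epsilon = 1 - 0.7116 = 0.2884

0.2884 bits


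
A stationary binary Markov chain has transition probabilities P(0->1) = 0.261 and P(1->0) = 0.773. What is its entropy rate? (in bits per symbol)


Stationary distribution: pi_0 = p10/(p01+p10) = 0.7476, pi_1 = 0.2524. Entropy rate H' = pi_0*H(p01) + pi_1*H(p10) = 0.7476*0.8283 + 0.2524*0.7727 = 0.8142

0.8142 bits/symbol


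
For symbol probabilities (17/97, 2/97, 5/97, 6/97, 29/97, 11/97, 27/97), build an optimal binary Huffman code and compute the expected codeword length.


Huffman construction (repeatedly merge the two least-probable nodes; each merge adds 1 bit to every symbol beneath it): 2/97 + 5/97 = 7/97; 6/97 + 7/97 = 13/97; 11/97 + 13/97 = 24/97; 17/97 + 24/97 = 41/97; 27/97 + 29/97 = 56/97; 41/97 + 56/97 = 1. Resulting codeword lengths (in the order the probabilities were given): (2, 5, 5, 4, 2, 3, 2). L_avg = sum(p_i * l_i) = 17/97*2 + 2/97*5 + 5/97*5 + 6/97*4 + 29/97*2 + 11/97*3 + 27/97*2 = 238/97 = 2.4536

2.4536 bits


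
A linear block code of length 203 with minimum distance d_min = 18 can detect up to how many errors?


Detection capability = d_min - 1 = 18 - 1 = 17

17 errors


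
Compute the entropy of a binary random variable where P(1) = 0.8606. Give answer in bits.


H = -p*log2(p) - (1-p)*log2(1-p). -0.8606*log2(0.8606) = 0.186393; -0.1394*log2(0.1394) = 0.396272. H = 0.186393 + 0.396272 = 0.5827

0.5827 bits


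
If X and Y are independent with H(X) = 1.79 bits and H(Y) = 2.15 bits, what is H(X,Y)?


For independent variables, H(X,Y) = H(X) + H(Y) = 1.79 + 2.15 = 3.94

3.94 bits


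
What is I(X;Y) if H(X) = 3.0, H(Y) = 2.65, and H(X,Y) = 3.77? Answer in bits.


I(X;Y) = H(X) + H(Y) - H(X,Y) = 3.0 + 2.65 - 3.77 = 1.88

1.88 bits


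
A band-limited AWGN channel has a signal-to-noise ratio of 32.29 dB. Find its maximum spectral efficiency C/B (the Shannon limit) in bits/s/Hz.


SNR_linear = 10^(32.29/10) = 1694.3378; C/B = log2(1 + SNR_linear) = log2(1 + 1694.3378) = 10.7274

10.7274 bits/s/Hz


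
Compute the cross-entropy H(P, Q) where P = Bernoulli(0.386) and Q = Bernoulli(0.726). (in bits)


H(P,Q) = -p*log2(q) - (1-p)*log2(1-q). -0.386*log2(0.726) = 0.178316; -0.614*log2(0.274) = 1.146800. H(P,Q) = 0.178316 + 1.146800 = 1.3251

1.3251 bits


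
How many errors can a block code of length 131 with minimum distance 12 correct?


Correction capability = floor((d-1)/2) = floor((12-1)/2) = 5

5 errors


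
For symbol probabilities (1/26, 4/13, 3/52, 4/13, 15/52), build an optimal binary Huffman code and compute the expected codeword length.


Huffman construction (repeatedly merge the two least-probable nodes; each merge adds 1 bit to every symbol beneath it): 1/26 + 3/52 = 5/52; 5/52 + 15/52 = 5/13; 4/13 + 4/13 = 8/13; 5/13 + 8/13 = 1. Resulting codeword lengths (in the order the probabilities were given): (3, 2, 3, 2, 2). L_avg = sum(p_i * l_i) = 1/26*3 + 4/13*2 + 3/52*3 + 4/13*2 + 15/52*2 = 109/52 = 2.0962

2.0962 bits


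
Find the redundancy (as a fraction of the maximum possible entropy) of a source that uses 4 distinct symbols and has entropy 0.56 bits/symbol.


H_max = log2(K) = log2(4) = 2.0 bits/symbol. Redundancy = 1 - H/H_max = 1 - 0.56/2.0 = 1 - 0.28 = 0.72

0.72


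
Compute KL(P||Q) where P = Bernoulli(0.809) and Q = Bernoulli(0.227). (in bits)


KL = p*log2(p/q) + (1-p)*log2((1-p)/(1-q)) = 0.809*log2(0.809/0.227) + 0.191*log2(0.191/0.773) = 1.098

1.098 bits


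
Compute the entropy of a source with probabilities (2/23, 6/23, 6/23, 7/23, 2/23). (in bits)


H = -sum(p_i * log2(p_i)). Terms: -(2/23)*log2(2/23) = 0.306397; -(6/23)*log2(6/23) = 0.505722; -(6/23)*log2(6/23) = 0.505722; -(7/23)*log2(7/23) = 0.522324; -(2/23)*log2(2/23) = 0.306397. H = 0.306397 + 0.505722 + 0.505722 + 0.522324 + 0.306397 = 2.1466

2.1466 bits


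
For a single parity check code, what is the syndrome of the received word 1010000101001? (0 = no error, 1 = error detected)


Syndrome = XOR of all bits = 1 XOR 0 XOR 1 XOR 0 XOR 0 XOR 0 XOR 0 XOR 1 XOR 0 XOR 1 XOR 0 XOR 0 XOR 1 = 1

1


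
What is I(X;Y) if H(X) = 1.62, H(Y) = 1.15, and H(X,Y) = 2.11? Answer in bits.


I(X;Y) = H(X) + H(Y) - H(X,Y) = 1.62 + 1.15 - 2.11 = 0.66

0.66 bits


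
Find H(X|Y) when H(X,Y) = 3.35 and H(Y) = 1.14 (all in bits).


H(X|Y) = H(X,Y) - H(Y) = 3.35 - 1.14 = 2.21

2.21 bits


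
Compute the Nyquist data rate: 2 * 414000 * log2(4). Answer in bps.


Rate = 2 * B * log2(M) = 2 * 414000 * 2.0 = 1656000.0

1656000.0 bps


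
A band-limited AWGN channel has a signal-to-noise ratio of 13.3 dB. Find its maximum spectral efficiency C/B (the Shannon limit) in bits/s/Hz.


SNR_linear = 10^(13.3/10) = 21.3796; C/B = log2(1 + SNR_linear) = log2(1 + 21.3796) = 4.4841

4.4841 bits/s/Hz


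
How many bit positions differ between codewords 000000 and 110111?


Count differing positions: ^ ^ . ^ ^ ^ = 5 differences

5


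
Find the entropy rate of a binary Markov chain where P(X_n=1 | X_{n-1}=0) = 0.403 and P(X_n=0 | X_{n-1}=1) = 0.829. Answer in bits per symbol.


Stationary distribution: pi_0 = p10/(p01+p10) = 0.6729, pi_1 = 0.3271. Entropy rate H' = pi_0*H(p01) + pi_1*H(p10) = 0.6729*0.9727 + 0.3271*0.66 = 0.8704

0.8704 bits/symbol


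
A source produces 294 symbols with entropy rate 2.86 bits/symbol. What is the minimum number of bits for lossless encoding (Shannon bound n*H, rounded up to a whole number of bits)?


Minimum bits >= n * H = 294 * 2.86 = 840.84, rounded up to a whole number of bits = 841

841 bits


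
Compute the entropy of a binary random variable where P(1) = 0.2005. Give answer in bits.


H = -p*log2(p) - (1-p)*log2(1-p). -0.2005*log2(0.2005) = 0.464824; -0.7995*log2(0.7995) = 0.258103. H = 0.464824 + 0.258103 = 0.7229

0.7229 bits


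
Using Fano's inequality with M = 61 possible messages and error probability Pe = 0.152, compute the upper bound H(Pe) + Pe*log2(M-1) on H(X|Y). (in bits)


H(Pe) = -Pe*log2(Pe) - (1-Pe)*log2(1-Pe) = -0.152*log2(0.152) - 0.848*log2(0.848) = 0.413114 + 0.201709 = 0.6148. Pe*log2(M-1) = 0.152*log2(60) = 0.897847. Bound = H(Pe) + Pe*log2(M-1) = 0.413114 + 0.201709 + 0.897847 = 1.5127

1.5127 bits


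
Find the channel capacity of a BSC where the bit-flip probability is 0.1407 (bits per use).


H(p) = -p*log2(p) - (1-p)*log2(1-p) = -0.1407*log2(0.1407) - 0.8593*log2(0.8593) = 0.398083 + 0.187986 = 0.5861. C = 1 - H(p) = 1 - 0.5861 = 0.4139

0.4139 bits


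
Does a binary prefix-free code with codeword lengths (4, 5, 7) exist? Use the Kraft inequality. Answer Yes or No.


Kraft sum = sum(2^(-l_i)) = 0.1016, need <= 1. Result: satisfied (a binary prefix-free code with these lengths exists)

Yes


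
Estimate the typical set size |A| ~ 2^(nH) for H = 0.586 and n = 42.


log2|A_typical| = nH = 42 * 0.586 = 24.612, so |A_typical| ~ 2^24.612 = 2.564e+07

2.564e+07


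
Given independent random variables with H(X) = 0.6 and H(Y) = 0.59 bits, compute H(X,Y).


For independent variables, H(X,Y) = H(X) + H(Y) = 0.6 + 0.59 = 1.19

1.19 bits


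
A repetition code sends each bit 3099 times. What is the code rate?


Rate = k/n = 1/3099

1/3099


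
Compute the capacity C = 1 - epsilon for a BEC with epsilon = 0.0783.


C = 1 - epsilon = 1 - 0.0783 = 0.9217

0.9217 bits


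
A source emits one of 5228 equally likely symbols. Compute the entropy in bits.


H = log2(n) = log2(5228) = 12.352

12.352 bits


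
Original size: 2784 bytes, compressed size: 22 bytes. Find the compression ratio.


Ratio = original / compressed = 2784 / 22 = 126.5455

126.5455


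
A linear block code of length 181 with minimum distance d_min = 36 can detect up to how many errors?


Detection capability = d_min - 1 = 36 - 1 = 35

35 errors


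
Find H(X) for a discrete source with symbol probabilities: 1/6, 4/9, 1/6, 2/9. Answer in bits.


H = -sum(p_i * log2(p_i)). Terms: -(1/6)*log2(1/6) = 0.430827; -(4/9)*log2(4/9) = 0.519967; -(1/6)*log2(1/6) = 0.430827; -(2/9)*log2(2/9) = 0.482206. H = 0.430827 + 0.519967 + 0.430827 + 0.482206 = 1.8638

1.8638 bits


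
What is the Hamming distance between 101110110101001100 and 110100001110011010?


Count differing positions: . ^ ^ . ^ . ^ ^ ^ . ^ ^ . ^ . ^ ^ . = 11 differences

11


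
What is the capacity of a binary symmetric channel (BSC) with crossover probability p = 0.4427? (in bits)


H(p) = -p*log2(p) - (1-p)*log2(1-p) = -0.4427*log2(0.4427) - 0.5573*log2(0.5573) = 0.520438 + 0.470068 = 0.9905. C = 1 - H(p) = 1 - 0.9905 = 0.0095

0.0095 bits


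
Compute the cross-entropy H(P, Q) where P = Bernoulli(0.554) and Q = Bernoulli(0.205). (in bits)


H(P,Q) = -p*log2(q) - (1-p)*log2(1-q). -0.554*log2(0.205) = 1.266613; -0.446*log2(0.795) = 0.147614. H(P,Q) = 1.266613 + 0.147614 = 1.4142

1.4142 bits


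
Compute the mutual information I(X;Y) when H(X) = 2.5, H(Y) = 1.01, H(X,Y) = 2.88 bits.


I(X;Y) = H(X) + H(Y) - H(X,Y) = 2.5 + 1.01 - 2.88 = 0.63

0.63 bits


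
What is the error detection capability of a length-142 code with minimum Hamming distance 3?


Detection capability = d_min - 1 = 3 - 1 = 2

2 errors


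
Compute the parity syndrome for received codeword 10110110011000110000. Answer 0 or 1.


Syndrome = XOR of all bits = 1 XOR 0 XOR 1 XOR 1 XOR 0 XOR 1 XOR 1 XOR 0 XOR 0 XOR 1 XOR 1 XOR 0 XOR 0 XOR 0 XOR 1 XOR 1 XOR 0 XOR 0 XOR 0 XOR 0 = 1

1


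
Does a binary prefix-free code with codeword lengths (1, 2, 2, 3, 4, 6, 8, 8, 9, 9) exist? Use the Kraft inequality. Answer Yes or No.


Kraft sum = sum(2^(-l_i)) = 1.2148, need <= 1. Result: violated (a binary prefix-free code with these lengths cannot exist)

No


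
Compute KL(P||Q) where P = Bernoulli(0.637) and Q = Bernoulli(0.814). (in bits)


KL = p*log2(p/q) + (1-p)*log2((1-p)/(1-q)) = 0.637*log2(0.637/0.814) + 0.363*log2(0.363/0.186) = 0.1248

0.1248 bits


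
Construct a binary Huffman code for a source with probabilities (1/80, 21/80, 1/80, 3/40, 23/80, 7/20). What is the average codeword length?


Huffman construction (repeatedly merge the two least-probable nodes; each merge adds 1 bit to every symbol beneath it): 1/80 + 1/80 = 1/40; 1/40 + 3/40 = 1/10; 1/10 + 21/80 = 29/80; 23/80 + 7/20 = 51/80; 29/80 + 51/80 = 1. Resulting codeword lengths (in the order the probabilities were given): (4, 2, 4, 3, 2, 2). L_avg = sum(p_i * l_i) = 1/80*4 + 21/80*2 + 1/80*4 + 3/40*3 + 23/80*2 + 7/20*2 = 17/8 = 2.125

2.125 bits


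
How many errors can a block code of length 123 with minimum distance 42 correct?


Correction capability = floor((d-1)/2) = floor((42-1)/2) = 20

20 errors


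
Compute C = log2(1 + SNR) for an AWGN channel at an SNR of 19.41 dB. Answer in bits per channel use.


SNR_linear = 10^(19.41/10) = 87.2971; C = log2(1 + SNR_linear) = log2(1 + 87.2971) = 6.4643

6.4643 bits/channel use


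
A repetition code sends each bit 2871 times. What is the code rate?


Rate = k/n = 1/2871

1/2871


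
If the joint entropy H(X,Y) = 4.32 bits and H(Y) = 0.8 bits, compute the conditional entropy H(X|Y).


H(X|Y) = H(X,Y) - H(Y) = 4.32 - 0.8 = 3.52

3.52 bits


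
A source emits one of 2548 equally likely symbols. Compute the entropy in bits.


H = log2(n) = log2(2548) = 11.3151

11.3151 bits


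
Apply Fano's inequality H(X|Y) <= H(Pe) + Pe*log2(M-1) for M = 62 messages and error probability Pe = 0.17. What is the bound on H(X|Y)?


H(Pe) = -Pe*log2(Pe) - (1-Pe)*log2(1-Pe) = -0.17*log2(0.17) - 0.83*log2(0.83) = 0.434587 + 0.223118 = 0.6577. Pe*log2(M-1) = 0.17*log2(61) = 1.008225. Bound = H(Pe) + Pe*log2(M-1) = 0.434587 + 0.223118 + 1.008225 = 1.6659

1.6659 bits


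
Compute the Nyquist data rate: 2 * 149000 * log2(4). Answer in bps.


Rate = 2 * B * log2(M) = 2 * 149000 * 2.0 = 596000.0

596000.0 bps


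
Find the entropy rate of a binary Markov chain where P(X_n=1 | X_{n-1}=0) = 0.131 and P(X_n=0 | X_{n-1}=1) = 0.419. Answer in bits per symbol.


Stationary distribution: pi_0 = p10/(p01+p10) = 0.7618, pi_1 = 0.2382. Entropy rate H' = pi_0*H(p01) + pi_1*H(p10) = 0.7618*0.5602 + 0.2382*0.981 = 0.6604

0.6604 bits/symbol


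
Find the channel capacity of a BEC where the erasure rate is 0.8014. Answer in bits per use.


C = 1 - epsilon = 1 - 0.8014 = 0.1986

0.1986 bits


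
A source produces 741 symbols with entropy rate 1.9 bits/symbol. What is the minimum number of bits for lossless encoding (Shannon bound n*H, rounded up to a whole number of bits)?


Minimum bits >= n * H = 741 * 1.9 = 1407.9, rounded up to a whole number of bits = 1408

1408 bits


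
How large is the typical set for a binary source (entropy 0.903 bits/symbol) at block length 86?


log2|A_typical| = nH = 86 * 0.903 = 77.658, so |A_typical| ~ 2^77.658 = 2.384e+23

2.384e+23


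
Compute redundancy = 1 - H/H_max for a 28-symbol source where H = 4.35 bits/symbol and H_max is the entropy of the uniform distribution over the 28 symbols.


H_max = log2(K) = log2(28) = 4.8074 bits/symbol. Redundancy = 1 - H/H_max = 1 - 4.35/4.8074 = 1 - 0.9049 = 0.0951

0.0951


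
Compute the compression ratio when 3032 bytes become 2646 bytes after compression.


Ratio = original / compressed = 3032 / 2646 = 1.1459

1.1459


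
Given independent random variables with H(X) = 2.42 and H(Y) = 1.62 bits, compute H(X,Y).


For independent variables, H(X,Y) = H(X) + H(Y) = 2.42 + 1.62 = 4.04

4.04 bits


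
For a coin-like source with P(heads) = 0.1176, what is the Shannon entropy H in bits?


H = -p*log2(p) - (1-p)*log2(1-p). -0.1176*log2(0.1176) = 0.363154; -0.8824*log2(0.8824) = 0.159269. H = 0.363154 + 0.159269 = 0.5224

0.5224 bits


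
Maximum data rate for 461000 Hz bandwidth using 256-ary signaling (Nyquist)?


Rate = 2 * B * log2(M) = 2 * 461000 * 8.0 = 7376000.0

7376000.0 bps


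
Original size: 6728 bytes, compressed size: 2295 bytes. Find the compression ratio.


Ratio = original / compressed = 6728 / 2295 = 2.9316

2.9316


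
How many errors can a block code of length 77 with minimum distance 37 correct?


Correction capability = floor((d-1)/2) = floor((37-1)/2) = 18

18 errors


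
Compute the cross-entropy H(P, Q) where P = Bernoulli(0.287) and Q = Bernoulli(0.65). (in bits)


H(P,Q) = -p*log2(q) - (1-p)*log2(1-q). -0.287*log2(0.65) = 0.178367; -0.713*log2(0.35) = 1.079891. H(P,Q) = 0.178367 + 1.079891 = 1.2583

1.2583 bits


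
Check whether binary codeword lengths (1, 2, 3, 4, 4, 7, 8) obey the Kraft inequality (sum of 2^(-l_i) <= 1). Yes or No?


Kraft sum = sum(2^(-l_i)) = 1.0117, need <= 1. Result: violated (a binary prefix-free code with these lengths cannot exist)

No


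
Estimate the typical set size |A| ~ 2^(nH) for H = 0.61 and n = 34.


log2|A_typical| = nH = 34 * 0.61 = 20.74, so |A_typical| ~ 2^20.74 = 1.751e+06

1.751e+06


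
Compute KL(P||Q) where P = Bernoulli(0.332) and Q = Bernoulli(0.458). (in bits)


KL = p*log2(p/q) + (1-p)*log2((1-p)/(1-q)) = 0.332*log2(0.332/0.458) + 0.668*log2(0.668/0.542) = 0.0473

0.0473 bits


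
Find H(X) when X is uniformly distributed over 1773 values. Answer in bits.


H = log2(n) = log2(1773) = 10.792

10.792 bits


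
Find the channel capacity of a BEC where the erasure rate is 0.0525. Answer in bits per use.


C = 1 - epsilon = 1 - 0.0525 = 0.9475

0.9475 bits


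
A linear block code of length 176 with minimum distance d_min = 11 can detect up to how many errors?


Detection capability = d_min - 1 = 11 - 1 = 10

10 errors


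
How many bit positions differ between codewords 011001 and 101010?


Count differing positions: ^ ^ . . ^ ^ = 4 differences

4


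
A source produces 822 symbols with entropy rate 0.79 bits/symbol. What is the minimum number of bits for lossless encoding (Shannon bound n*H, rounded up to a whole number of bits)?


Minimum bits >= n * H = 822 * 0.79 = 649.38, rounded up to a whole number of bits = 650

650 bits


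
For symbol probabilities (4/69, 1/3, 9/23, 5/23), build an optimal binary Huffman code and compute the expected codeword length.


Huffman construction (repeatedly merge the two least-probable nodes; each merge adds 1 bit to every symbol beneath it): 4/69 + 5/23 = 19/69; 19/69 + 1/3 = 14/23; 9/23 + 14/23 = 1. Resulting codeword lengths (in the order the probabilities were given): (3, 2, 1, 3). L_avg = sum(p_i * l_i) = 4/69*3 + 1/3*2 + 9/23*1 + 5/23*3 = 130/69 = 1.8841

1.8841 bits


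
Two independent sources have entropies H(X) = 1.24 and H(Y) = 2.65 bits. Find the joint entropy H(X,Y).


For independent variables, H(X,Y) = H(X) + H(Y) = 1.24 + 2.65 = 3.89

3.89 bits


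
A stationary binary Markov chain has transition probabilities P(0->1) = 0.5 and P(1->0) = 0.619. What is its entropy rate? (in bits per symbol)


Stationary distribution: pi_0 = p10/(p01+p10) = 0.5532, pi_1 = 0.4468. Entropy rate H' = pi_0*H(p01) + pi_1*H(p10) = 0.5532*1.0 + 0.4468*0.9587 = 0.9816

0.9816 bits/symbol


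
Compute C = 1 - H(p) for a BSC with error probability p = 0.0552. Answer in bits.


H(p) = -p*log2(p) - (1-p)*log2(1-p) = -0.0552*log2(0.0552) - 0.9448*log2(0.9448) = 0.230691 + 0.077397 = 0.3081. C = 1 - H(p) = 1 - 0.3081 = 0.6919

0.6919 bits


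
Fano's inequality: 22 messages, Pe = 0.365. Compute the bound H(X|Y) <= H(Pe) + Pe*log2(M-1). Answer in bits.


H(Pe) = -Pe*log2(Pe) - (1-Pe)*log2(1-Pe) = -0.365*log2(0.365) - 0.635*log2(0.635) = 0.530722 + 0.416034 = 0.9468. Pe*log2(M-1) = 0.365*log2(21) = 1.603196. Bound = H(Pe) + Pe*log2(M-1) = 0.530722 + 0.416034 + 1.603196 = 2.55

2.55 bits


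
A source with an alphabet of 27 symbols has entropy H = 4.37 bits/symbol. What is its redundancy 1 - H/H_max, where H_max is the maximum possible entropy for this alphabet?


H_max = log2(K) = log2(27) = 4.7549 bits/symbol. Redundancy = 1 - H/H_max = 1 - 4.37/4.7549 = 1 - 0.9191 = 0.0809

0.0809


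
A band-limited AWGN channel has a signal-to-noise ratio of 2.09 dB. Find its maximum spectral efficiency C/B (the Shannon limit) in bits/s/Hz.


SNR_linear = 10^(2.09/10) = 1.6181; C/B = log2(1 + SNR_linear) = log2(1 + 1.6181) = 1.3885

1.3885 bits/s/Hz


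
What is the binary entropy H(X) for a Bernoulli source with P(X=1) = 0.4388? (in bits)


H = -p*log2(p) - (1-p)*log2(1-p). -0.4388*log2(0.4388) = 0.521454; -0.5612*log2(0.5612) = 0.467711. H = 0.521454 + 0.467711 = 0.9892

0.9892 bits


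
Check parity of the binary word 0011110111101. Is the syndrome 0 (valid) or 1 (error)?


Syndrome = XOR of all bits = 0 XOR 0 XOR 1 XOR 1 XOR 1 XOR 1 XOR 0 XOR 1 XOR 1 XOR 1 XOR 1 XOR 0 XOR 1 = 1

1


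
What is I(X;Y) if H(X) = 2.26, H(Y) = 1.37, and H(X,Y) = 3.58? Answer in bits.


I(X;Y) = H(X) + H(Y) - H(X,Y) = 2.26 + 1.37 - 3.58 = 0.05

0.05 bits


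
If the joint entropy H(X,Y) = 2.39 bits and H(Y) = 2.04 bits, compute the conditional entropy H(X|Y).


H(X|Y) = H(X,Y) - H(Y) = 2.39 - 2.04 = 0.35

0.35 bits


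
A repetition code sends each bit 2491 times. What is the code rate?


Rate = k/n = 1/2491

1/2491


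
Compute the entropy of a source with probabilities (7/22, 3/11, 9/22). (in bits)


H = -sum(p_i * log2(p_i)). Terms: -(7/22)*log2(7/22) = 0.525661; -(3/11)*log2(3/11) = 0.511219; -(9/22)*log2(9/22) = 0.527525. H = 0.525661 + 0.511219 + 0.527525 = 1.5644

1.5644 bits


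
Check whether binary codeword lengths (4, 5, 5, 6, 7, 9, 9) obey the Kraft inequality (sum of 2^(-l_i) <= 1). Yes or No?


Kraft sum = sum(2^(-l_i)) = 0.1523, need <= 1. Result: satisfied (a binary prefix-free code with these lengths exists)

Yes


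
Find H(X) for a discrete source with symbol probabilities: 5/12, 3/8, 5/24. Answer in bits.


H = -sum(p_i * log2(p_i)). Terms: -(5/12)*log2(5/12) = 0.526264; -(3/8)*log2(3/8) = 0.530639; -(5/24)*log2(5/24) = 0.471466. H = 0.526264 + 0.530639 + 0.471466 = 1.5284

1.5284 bits


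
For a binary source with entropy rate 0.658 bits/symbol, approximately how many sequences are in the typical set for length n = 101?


log2|A_typical| = nH = 101 * 0.658 = 66.458, so |A_typical| ~ 2^66.458 = 1.014e+20

1.014e+20


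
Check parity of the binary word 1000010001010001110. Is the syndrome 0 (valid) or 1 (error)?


Syndrome = XOR of all bits = 1 XOR 0 XOR 0 XOR 0 XOR 0 XOR 1 XOR 0 XOR 0 XOR 0 XOR 1 XOR 0 XOR 1 XOR 0 XOR 0 XOR 0 XOR 1 XOR 1 XOR 1 XOR 0 = 1

1


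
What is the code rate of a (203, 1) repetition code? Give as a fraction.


Rate = k/n = 1/203

1/203


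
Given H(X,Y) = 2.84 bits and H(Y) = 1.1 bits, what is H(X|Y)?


H(X|Y) = H(X,Y) - H(Y) = 2.84 - 1.1 = 1.74

1.74 bits


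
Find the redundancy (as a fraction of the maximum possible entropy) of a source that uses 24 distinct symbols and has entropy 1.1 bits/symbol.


H_max = log2(K) = log2(24) = 4.585 bits/symbol. Redundancy = 1 - H/H_max = 1 - 1.1/4.585 = 1 - 0.2399 = 0.7601

0.7601


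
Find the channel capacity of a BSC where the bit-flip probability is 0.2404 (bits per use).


H(p) = -p*log2(p) - (1-p)*log2(1-p) = -0.2404*log2(0.2404) - 0.7596*log2(0.7596) = 0.494380 + 0.301324 = 0.7957. C = 1 - H(p) = 1 - 0.7957 = 0.2043

0.2043 bits


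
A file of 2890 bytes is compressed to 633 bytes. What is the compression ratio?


Ratio = original / compressed = 2890 / 633 = 4.5656

4.5656


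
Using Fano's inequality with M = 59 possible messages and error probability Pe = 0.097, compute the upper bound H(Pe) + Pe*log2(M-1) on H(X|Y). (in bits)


H(Pe) = -Pe*log2(Pe) - (1-Pe)*log2(1-Pe) = -0.097*log2(0.097) - 0.903*log2(0.903) = 0.326490 + 0.132924 = 0.4594. Pe*log2(M-1) = 0.097*log2(58) = 0.568224. Bound = H(Pe) + Pe*log2(M-1) = 0.326490 + 0.132924 + 0.568224 = 1.0276

1.0276 bits


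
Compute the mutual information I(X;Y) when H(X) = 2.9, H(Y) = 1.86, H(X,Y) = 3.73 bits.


I(X;Y) = H(X) + H(Y) - H(X,Y) = 2.9 + 1.86 - 3.73 = 1.03

1.03 bits


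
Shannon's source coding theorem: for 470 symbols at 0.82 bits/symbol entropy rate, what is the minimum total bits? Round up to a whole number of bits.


Minimum bits >= n * H = 470 * 0.82 = 385.4, rounded up to a whole number of bits = 386

386 bits


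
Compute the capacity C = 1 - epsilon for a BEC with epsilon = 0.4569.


C = 1 - epsilon = 1 - 0.4569 = 0.5431

0.5431 bits


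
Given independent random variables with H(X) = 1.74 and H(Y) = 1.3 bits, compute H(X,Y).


For independent variables, H(X,Y) = H(X) + H(Y) = 1.74 + 1.3 = 3.04

3.04 bits


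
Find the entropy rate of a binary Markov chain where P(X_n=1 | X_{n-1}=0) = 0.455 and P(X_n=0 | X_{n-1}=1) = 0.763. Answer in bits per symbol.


Stationary distribution: pi_0 = p10/(p01+p10) = 0.6264, pi_1 = 0.3736. Entropy rate H' = pi_0*H(p01) + pi_1*H(p10) = 0.6264*0.9941 + 0.3736*0.79 = 0.9179

0.9179 bits/symbol


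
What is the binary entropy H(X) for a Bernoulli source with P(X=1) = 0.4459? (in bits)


H = -p*log2(p) - (1-p)*log2(1-p). -0.4459*log2(0.4459) = 0.519566; -0.5541*log2(0.5541) = 0.471972. H = 0.519566 + 0.471972 = 0.9915

0.9915 bits


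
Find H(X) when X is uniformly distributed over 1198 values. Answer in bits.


H = log2(n) = log2(1198) = 10.2264

10.2264 bits


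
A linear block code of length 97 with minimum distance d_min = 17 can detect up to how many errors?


Detection capability = d_min - 1 = 17 - 1 = 16

16 errors


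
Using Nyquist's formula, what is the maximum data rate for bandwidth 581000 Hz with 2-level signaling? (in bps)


Rate = 2 * B * log2(M) = 2 * 581000 * 1.0 = 1162000.0

1162000.0 bps


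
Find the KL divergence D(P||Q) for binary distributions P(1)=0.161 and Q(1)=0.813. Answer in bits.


KL = p*log2(p/q) + (1-p)*log2((1-p)/(1-q)) = 0.161*log2(0.161/0.813) + 0.839*log2(0.839/0.187) = 1.4408

1.4408 bits


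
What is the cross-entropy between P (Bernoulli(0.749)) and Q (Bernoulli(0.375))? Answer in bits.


H(P,Q) = -p*log2(q) - (1-p)*log2(1-q). -0.749*log2(0.375) = 1.059863; -0.251*log2(0.625) = 0.170196. H(P,Q) = 1.059863 + 0.170196 = 1.2301

1.2301 bits


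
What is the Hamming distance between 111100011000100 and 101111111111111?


Count differing positions: . ^ . . ^ ^ ^ . . ^ ^ ^ . ^ ^ = 9 differences

9


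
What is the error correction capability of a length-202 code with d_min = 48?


Correction capability = floor((d-1)/2) = floor((48-1)/2) = 23

23 errors


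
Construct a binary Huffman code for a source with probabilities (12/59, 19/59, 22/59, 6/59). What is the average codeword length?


Huffman construction (repeatedly merge the two least-probable nodes; each merge adds 1 bit to every symbol beneath it): 6/59 + 12/59 = 18/59; 18/59 + 19/59 = 37/59; 22/59 + 37/59 = 1. Resulting codeword lengths (in the order the probabilities were given): (3, 2, 1, 3). L_avg = sum(p_i * l_i) = 12/59*3 + 19/59*2 + 22/59*1 + 6/59*3 = 114/59 = 1.9322

1.9322 bits


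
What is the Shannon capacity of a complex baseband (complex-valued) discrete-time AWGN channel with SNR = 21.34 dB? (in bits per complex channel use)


SNR_linear = 10^(21.34/10) = 136.1445; C = log2(1 + SNR_linear) = log2(1 + 136.1445) = 7.0996

7.0996 bits/channel use


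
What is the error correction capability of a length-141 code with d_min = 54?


Correction capability = floor((d-1)/2) = floor((54-1)/2) = 26

26 errors


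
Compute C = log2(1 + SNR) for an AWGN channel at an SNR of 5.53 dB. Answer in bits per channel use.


SNR_linear = 10^(5.53/10) = 3.5727; C = log2(1 + SNR_linear) = log2(1 + 3.5727) = 2.1931

2.1931 bits/channel use


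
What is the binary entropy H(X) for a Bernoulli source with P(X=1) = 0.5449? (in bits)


H = -p*log2(p) - (1-p)*log2(1-p). -0.5449*log2(0.5449) = 0.477298; -0.4551*log2(0.4551) = 0.516877. H = 0.477298 + 0.516877 = 0.9942

0.9942 bits


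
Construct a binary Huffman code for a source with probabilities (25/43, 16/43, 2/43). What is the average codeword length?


Huffman construction (repeatedly merge the two least-probable nodes; each merge adds 1 bit to every symbol beneath it): 2/43 + 16/43 = 18/43; 18/43 + 25/43 = 1. Resulting codeword lengths (in the order the probabilities were given): (1, 2, 2). L_avg = sum(p_i * l_i) = 25/43*1 + 16/43*2 + 2/43*2 = 61/43 = 1.4186

1.4186 bits


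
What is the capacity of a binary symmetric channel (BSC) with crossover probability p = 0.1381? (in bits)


H(p) = -p*log2(p) - (1-p)*log2(1-p) = -0.1381*log2(0.1381) - 0.8619*log2(0.8619) = 0.394443 + 0.184798 = 0.5792. C = 1 - H(p) = 1 - 0.5792 = 0.4208

0.4208 bits


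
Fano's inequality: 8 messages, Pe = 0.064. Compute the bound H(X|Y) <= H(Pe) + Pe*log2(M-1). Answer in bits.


H(Pe) = -Pe*log2(Pe) - (1-Pe)*log2(1-Pe) = -0.064*log2(0.064) - 0.936*log2(0.936) = 0.253810 + 0.089313 = 0.3431. Pe*log2(M-1) = 0.064*log2(7) = 0.179671. Bound = H(Pe) + Pe*log2(M-1) = 0.253810 + 0.089313 + 0.179671 = 0.5228

0.5228 bits


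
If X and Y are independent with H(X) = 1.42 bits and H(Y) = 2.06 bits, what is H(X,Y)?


For independent variables, H(X,Y) = H(X) + H(Y) = 1.42 + 2.06 = 3.48

3.48 bits


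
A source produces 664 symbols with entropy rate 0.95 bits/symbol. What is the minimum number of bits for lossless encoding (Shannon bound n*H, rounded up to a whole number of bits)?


Minimum bits >= n * H = 664 * 0.95 = 630.8, rounded up to a whole number of bits = 631

631 bits


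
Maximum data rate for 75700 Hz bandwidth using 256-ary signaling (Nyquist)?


Rate = 2 * B * log2(M) = 2 * 75700 * 8.0 = 1211200.0

1211200.0 bps


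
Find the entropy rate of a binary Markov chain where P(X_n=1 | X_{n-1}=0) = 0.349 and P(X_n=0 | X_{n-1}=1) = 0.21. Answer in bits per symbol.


Stationary distribution: pi_0 = p10/(p01+p10) = 0.3757, pi_1 = 0.6243. Entropy rate H' = pi_0*H(p01) + pi_1*H(p10) = 0.3757*0.9332 + 0.6243*0.7415 = 0.8135

0.8135 bits/symbol


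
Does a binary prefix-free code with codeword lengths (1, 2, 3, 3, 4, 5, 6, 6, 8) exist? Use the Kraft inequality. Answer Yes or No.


Kraft sum = sum(2^(-l_i)) = 1.1289, need <= 1. Result: violated (a binary prefix-free code with these lengths cannot exist)

No


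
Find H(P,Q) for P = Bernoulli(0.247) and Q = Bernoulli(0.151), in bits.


H(P,Q) = -p*log2(q) - (1-p)*log2(1-q). -0.247*log2(0.151) = 0.673663; -0.753*log2(0.849) = 0.177831. H(P,Q) = 0.673663 + 0.177831 = 0.8515

0.8515 bits


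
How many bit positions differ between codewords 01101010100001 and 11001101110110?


Count differing positions: ^ . ^ . . ^ ^ ^ . ^ . ^ ^ ^ = 9 differences

9


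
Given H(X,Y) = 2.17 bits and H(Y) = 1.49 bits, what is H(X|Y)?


H(X|Y) = H(X,Y) - H(Y) = 2.17 - 1.49 = 0.68

0.68 bits


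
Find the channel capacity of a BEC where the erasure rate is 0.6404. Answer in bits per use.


C = 1 - epsilon = 1 - 0.6404 = 0.3596

0.3596 bits


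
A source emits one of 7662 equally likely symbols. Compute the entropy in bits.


H = log2(n) = log2(7662) = 12.9035

12.9035 bits


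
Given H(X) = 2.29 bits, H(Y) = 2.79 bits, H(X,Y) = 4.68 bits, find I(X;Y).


I(X;Y) = H(X) + H(Y) - H(X,Y) = 2.29 + 2.79 - 4.68 = 0.4

0.4 bits


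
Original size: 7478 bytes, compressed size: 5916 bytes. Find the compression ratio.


Ratio = original / compressed = 7478 / 5916 = 1.264

1.264


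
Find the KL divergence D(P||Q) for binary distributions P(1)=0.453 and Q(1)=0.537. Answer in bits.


KL = p*log2(p/q) + (1-p)*log2((1-p)/(1-q)) = 0.453*log2(0.453/0.537) + 0.547*log2(0.547/0.463) = 0.0204

0.0204 bits


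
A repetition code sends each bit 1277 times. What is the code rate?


Rate = k/n = 1/1277

1/1277


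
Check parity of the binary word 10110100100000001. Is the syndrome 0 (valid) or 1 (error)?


Syndrome = XOR of all bits = 1 XOR 0 XOR 1 XOR 1 XOR 0 XOR 1 XOR 0 XOR 0 XOR 1 XOR 0 XOR 0 XOR 0 XOR 0 XOR 0 XOR 0 XOR 0 XOR 1 = 0

0


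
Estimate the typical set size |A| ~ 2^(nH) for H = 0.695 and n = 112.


log2|A_typical| = nH = 112 * 0.695 = 77.84, so |A_typical| ~ 2^77.84 = 2.705e+23

2.705e+23


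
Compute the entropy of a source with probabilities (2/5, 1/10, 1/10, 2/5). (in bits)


H = -sum(p_i * log2(p_i)). Terms: -(2/5)*log2(2/5) = 0.528771; -(1/10)*log2(1/10) = 0.332193; -(1/10)*log2(1/10) = 0.332193; -(2/5)*log2(2/5) = 0.528771. H = 0.528771 + 0.332193 + 0.332193 + 0.528771 = 1.7219

1.7219 bits


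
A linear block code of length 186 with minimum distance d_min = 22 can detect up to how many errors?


Detection capability = d_min - 1 = 22 - 1 = 21

21 errors


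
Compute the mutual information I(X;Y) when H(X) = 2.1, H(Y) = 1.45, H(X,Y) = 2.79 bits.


I(X;Y) = H(X) + H(Y) - H(X,Y) = 2.1 + 1.45 - 2.79 = 0.76

0.76 bits


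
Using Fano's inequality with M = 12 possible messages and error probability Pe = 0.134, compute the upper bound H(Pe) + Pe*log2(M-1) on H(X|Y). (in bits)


H(Pe) = -Pe*log2(Pe) - (1-Pe)*log2(1-Pe) = -0.134*log2(0.134) - 0.866*log2(0.866) = 0.388559 + 0.179748 = 0.5683. Pe*log2(M-1) = 0.134*log2(11) = 0.463564. Bound = H(Pe) + Pe*log2(M-1) = 0.388559 + 0.179748 + 0.463564 = 1.0319

1.0319 bits


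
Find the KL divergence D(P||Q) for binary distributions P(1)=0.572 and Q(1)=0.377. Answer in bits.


KL = p*log2(p/q) + (1-p)*log2((1-p)/(1-q)) = 0.572*log2(0.572/0.377) + 0.428*log2(0.428/0.623) = 0.1122

0.1122 bits


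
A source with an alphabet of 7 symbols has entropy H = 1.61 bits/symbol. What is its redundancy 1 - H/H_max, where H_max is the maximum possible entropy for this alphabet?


H_max = log2(K) = log2(7) = 2.8074 bits/symbol. Redundancy = 1 - H/H_max = 1 - 1.61/2.8074 = 1 - 0.5735 = 0.4265

0.4265


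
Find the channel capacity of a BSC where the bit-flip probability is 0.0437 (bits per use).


H(p) = -p*log2(p) - (1-p)*log2(1-p) = -0.0437*log2(0.0437) - 0.9563*log2(0.9563) = 0.197359 + 0.061648 = 0.259. C = 1 - H(p) = 1 - 0.259 = 0.741

0.741 bits


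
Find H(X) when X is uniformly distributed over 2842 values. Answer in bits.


H = log2(n) = log2(2842) = 11.4727

11.4727 bits


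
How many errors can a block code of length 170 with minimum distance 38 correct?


Correction capability = floor((d-1)/2) = floor((38-1)/2) = 18

18 errors


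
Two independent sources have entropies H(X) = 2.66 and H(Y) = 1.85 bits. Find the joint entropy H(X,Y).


For independent variables, H(X,Y) = H(X) + H(Y) = 2.66 + 1.85 = 4.51

4.51 bits


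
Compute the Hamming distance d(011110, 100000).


Count differing positions: ^ ^ ^ ^ ^ . = 5 differences

5


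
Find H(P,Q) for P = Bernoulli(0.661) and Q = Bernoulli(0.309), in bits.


H(P,Q) = -p*log2(q) - (1-p)*log2(1-q). -0.661*log2(0.309) = 1.119946; -0.339*log2(0.691) = 0.180769. H(P,Q) = 1.119946 + 0.180769 = 1.3007

1.3007 bits


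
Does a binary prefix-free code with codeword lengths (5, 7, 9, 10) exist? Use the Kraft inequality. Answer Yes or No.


Kraft sum = sum(2^(-l_i)) = 0.042, need <= 1. Result: satisfied (a binary prefix-free code with these lengths exists)

Yes


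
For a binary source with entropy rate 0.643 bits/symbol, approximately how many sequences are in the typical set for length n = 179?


log2|A_typical| = nH = 179 * 0.643 = 115.097, so |A_typical| ~ 2^115.097 = 4.443e+34

4.443e+34


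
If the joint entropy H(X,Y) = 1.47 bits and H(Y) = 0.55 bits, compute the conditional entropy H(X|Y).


H(X|Y) = H(X,Y) - H(Y) = 1.47 - 0.55 = 0.92

0.92 bits


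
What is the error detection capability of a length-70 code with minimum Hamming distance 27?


Detection capability = d_min - 1 = 27 - 1 = 26

26 errors


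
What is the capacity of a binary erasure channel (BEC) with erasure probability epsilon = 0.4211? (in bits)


C = 1 - epsilon = 1 - 0.4211 = 0.5789

0.5789 bits


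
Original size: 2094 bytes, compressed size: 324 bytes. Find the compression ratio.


Ratio = original / compressed = 2094 / 324 = 6.463

6.463


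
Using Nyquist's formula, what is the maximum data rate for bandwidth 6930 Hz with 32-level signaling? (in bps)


Rate = 2 * B * log2(M) = 2 * 6930 * 5.0 = 69300.0

69300.0 bps


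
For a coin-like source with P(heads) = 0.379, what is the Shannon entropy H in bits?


H = -p*log2(p) - (1-p)*log2(1-p). -0.379*log2(0.379) = 0.530498; -0.621*log2(0.621) = 0.426835. H = 0.530498 + 0.426835 = 0.9573

0.9573 bits
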